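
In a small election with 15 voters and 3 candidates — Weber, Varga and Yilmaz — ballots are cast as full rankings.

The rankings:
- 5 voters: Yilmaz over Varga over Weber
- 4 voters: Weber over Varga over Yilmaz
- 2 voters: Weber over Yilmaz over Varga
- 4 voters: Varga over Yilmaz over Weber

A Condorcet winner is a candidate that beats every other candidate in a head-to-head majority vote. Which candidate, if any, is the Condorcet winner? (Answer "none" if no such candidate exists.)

Head-to-head results (15 voters):
Weber vs Varga: 6 to 9, Varga.
Weber vs Yilmaz: Weber is ranked higher on 4+2 = 6 ballots, Yilmaz on 9. Yilmaz wins 9–6.
Varga vs Yilmaz: Varga is ranked higher on 4+4 = 8 ballots, Yilmaz on 7. Varga wins 8–7.
Varga beats each of Weber, Yilmaz — Varga is the Condorcet winner.

Varga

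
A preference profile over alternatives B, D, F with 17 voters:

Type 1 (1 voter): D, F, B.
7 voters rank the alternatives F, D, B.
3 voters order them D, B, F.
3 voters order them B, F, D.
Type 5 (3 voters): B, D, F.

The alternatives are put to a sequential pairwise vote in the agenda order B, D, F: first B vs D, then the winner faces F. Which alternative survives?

F

Round 1: B vs D — 6–11, D advances.
Round 2: D vs F — 7–10, F advances.
F survives the agenda.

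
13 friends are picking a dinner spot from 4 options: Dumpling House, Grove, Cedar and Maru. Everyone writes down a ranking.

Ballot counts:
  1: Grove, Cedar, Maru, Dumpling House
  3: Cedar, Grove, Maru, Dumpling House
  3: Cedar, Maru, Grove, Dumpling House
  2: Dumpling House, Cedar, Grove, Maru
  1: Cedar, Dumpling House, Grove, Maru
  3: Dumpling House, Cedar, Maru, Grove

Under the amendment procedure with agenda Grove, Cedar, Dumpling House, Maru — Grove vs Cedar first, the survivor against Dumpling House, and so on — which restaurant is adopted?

Cedar

Round 1: Grove vs Cedar — 1–12, Cedar advances.
Round 2: Cedar vs Dumpling House — 8–5, Cedar advances.
Round 3: Cedar vs Maru — 13–0, Cedar advances.
Cedar survives the agenda.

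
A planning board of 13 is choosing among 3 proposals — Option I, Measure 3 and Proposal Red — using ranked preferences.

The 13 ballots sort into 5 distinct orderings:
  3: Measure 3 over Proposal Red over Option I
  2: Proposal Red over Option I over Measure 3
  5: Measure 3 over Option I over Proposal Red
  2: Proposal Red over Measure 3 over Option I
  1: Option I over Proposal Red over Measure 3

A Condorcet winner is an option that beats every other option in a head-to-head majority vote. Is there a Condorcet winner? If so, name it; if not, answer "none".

Pairwise majorities:
Option I vs Measure 3: Option I preferred on 2+1 = 3 ballots; Measure 3 wins 10–3.
Option I vs Proposal Red: 6 to 7, Proposal Red.
Measure 3 vs Proposal Red: 3+5 = 8 for Measure 3, 5 for Proposal Red — Measure 3 by 8–5.
Measure 3 defeats every rival head-to-head and is the Condorcet winner.

Measure 3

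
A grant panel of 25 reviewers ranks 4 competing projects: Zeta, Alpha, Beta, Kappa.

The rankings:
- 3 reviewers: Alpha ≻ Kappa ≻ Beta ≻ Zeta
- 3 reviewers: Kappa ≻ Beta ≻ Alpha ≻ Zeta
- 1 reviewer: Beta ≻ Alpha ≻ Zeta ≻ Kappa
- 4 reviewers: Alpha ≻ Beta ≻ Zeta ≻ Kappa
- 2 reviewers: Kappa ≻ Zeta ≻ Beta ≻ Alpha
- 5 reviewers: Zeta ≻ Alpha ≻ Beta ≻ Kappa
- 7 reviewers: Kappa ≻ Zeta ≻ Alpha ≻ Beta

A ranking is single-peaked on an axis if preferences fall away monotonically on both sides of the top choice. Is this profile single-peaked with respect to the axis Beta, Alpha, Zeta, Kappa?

no

Axis positions: Beta=1, Alpha=2, Zeta=3, Kappa=4.
Ballot type 1: ranking walks positions 2-4-1-3; Kappa is ranked above Zeta even though Zeta lies between Kappa and the peak Alpha on the axis — preferences dip and rise again. Not single-peaked.
Ballot type 2: ranking walks positions 4-1-2-3; Beta is ranked above Zeta even though Zeta lies between Beta and the peak Kappa on the axis — preferences dip and rise again. Not single-peaked.
Ballot type 3 (peak Beta at position 1): ranking walks positions 1-2-3-4, expanding outward from the peak — single-peaked.
Ballot type 4 (peak Alpha at position 2): ranking walks positions 2-1-3-4, expanding outward from the peak — single-peaked.
Ballot type 5: ranking walks positions 4-3-1-2; Beta is ranked above Alpha even though Alpha lies between Beta and the peak Kappa on the axis — preferences dip and rise again. Not single-peaked.
Ballot type 6 (peak Zeta at position 3): ranking walks positions 3-2-1-4, expanding outward from the peak — single-peaked.
Ballot type 7 (peak Kappa at position 4): ranking walks positions 4-3-2-1, expanding outward from the peak — single-peaked.
Ballot type 1 violates single-peakedness, so the profile is not single-peaked on this axis.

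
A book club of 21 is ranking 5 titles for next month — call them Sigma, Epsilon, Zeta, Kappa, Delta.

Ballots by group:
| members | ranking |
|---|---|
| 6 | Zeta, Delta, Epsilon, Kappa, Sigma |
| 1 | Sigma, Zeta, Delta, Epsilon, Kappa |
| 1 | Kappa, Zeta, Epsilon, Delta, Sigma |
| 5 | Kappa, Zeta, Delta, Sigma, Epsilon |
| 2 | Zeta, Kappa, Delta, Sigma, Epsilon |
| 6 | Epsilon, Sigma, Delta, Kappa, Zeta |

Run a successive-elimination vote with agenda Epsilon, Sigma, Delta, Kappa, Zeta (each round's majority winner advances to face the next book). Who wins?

Zeta

Round 1: Epsilon vs Sigma — 13–8, Epsilon advances.
Round 2: Epsilon vs Delta — 7–14, Delta advances.
Round 3: Delta vs Kappa — 13–8, Delta advances.
Round 4: Delta vs Zeta — 6–15, Zeta advances.
The agenda winner is Zeta.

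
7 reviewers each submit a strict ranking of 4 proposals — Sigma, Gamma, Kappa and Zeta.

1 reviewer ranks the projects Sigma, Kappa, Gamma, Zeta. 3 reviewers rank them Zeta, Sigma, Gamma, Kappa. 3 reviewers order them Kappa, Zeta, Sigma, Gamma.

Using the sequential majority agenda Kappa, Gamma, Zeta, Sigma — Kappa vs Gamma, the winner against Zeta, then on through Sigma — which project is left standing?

Round 1: Kappa vs Gamma — 4–3, Kappa advances.
Round 2: Kappa vs Zeta — 4–3, Kappa advances.
Round 3: Kappa vs Sigma — 3–4, Sigma advances.
The agenda winner is Sigma.

Sigma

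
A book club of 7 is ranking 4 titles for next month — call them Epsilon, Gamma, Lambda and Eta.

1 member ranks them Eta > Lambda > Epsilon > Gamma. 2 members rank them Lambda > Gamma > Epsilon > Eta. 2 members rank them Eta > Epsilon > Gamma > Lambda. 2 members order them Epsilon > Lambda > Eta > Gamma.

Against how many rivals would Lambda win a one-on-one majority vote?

Lambda against each rival (7 members):
Lambda vs Epsilon: Epsilon wins 4–3.
Lambda vs Gamma: Lambda wins 5–2.
Lambda vs Eta: Lambda, 4–3.
Lambda beats Gamma, Eta; loses to Epsilon — 2 pairwise wins.

2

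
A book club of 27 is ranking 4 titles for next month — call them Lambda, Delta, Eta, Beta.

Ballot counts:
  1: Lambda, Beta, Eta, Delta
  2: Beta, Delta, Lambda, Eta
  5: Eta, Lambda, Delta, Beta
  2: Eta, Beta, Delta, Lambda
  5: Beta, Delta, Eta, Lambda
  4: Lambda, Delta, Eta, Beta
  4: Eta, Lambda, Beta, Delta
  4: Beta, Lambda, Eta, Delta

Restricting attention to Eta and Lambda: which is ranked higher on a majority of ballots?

Ballots ranking Eta above Lambda: 5 + 2 + 5 + 4 = 16.
Ballots ranking Lambda above Eta: 27 − 16 = 11.
Eta wins the head-to-head 16–11.

Eta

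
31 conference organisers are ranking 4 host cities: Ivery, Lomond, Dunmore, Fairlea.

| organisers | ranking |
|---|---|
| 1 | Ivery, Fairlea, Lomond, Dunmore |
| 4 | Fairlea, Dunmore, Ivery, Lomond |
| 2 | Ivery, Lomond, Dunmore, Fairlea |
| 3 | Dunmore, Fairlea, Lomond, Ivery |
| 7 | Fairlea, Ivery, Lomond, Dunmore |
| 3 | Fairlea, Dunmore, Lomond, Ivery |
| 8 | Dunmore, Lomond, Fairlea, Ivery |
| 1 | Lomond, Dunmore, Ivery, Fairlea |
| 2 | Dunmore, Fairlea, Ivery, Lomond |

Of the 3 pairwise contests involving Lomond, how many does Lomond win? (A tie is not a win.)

0

Lomond against each rival (31 organisers):
Lomond vs Ivery: Ivery wins 16–15.
Lomond vs Dunmore: 11 to 20, Dunmore.
Lomond vs Fairlea: Fairlea, 20–11.
Lomond beats no one; loses to Ivery, Dunmore, Fairlea — 0 pairwise wins.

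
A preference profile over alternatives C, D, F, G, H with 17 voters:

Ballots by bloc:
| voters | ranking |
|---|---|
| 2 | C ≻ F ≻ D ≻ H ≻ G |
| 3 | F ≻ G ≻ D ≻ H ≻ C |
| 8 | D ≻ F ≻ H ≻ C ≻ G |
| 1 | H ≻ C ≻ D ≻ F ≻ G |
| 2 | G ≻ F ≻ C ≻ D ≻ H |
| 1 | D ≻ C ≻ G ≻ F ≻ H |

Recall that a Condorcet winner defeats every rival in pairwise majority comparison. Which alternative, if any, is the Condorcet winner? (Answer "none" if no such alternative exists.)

Head-to-head results (17 voters):
C–D: D 12–5.
C vs F: F, 13–4.
C–G: C 12–5.
C vs H: H, 12–5.
D vs F: D, 10–7.
D–G: D 12–5.
D vs H: D wins 16–1.
F vs G: F wins 14–3.
F–H: F 16–1.
G vs H: H, 11–6.
Only D has no losses; D is the Condorcet winner.

D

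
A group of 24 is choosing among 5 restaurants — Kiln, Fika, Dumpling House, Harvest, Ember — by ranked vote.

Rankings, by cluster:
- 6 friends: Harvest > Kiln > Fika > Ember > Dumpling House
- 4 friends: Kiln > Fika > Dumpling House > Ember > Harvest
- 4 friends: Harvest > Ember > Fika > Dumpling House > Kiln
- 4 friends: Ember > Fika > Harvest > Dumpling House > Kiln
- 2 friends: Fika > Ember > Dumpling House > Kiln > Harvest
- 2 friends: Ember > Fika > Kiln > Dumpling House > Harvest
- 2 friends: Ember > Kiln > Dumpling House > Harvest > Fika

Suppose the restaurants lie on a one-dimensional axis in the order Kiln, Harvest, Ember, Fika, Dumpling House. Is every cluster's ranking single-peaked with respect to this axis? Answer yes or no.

Axis positions: Kiln=1, Harvest=2, Ember=3, Fika=4, Dumpling House=5.
Cluster 1: ranking walks positions 2-1-4-3-5; Fika is ranked above Ember even though Ember lies between Fika and the peak Harvest on the axis — preferences dip and rise again. Not single-peaked.
Cluster 2: ranking walks positions 1-4-5-3-2; Fika is ranked above Harvest even though Harvest lies between Fika and the peak Kiln on the axis — preferences dip and rise again. Not single-peaked.
Cluster 3 (peak Harvest at position 2): ranking walks positions 2-3-4-5-1, expanding outward from the peak — single-peaked.
Cluster 4 (peak Ember at position 3): ranking walks positions 3-4-2-5-1, expanding outward from the peak — single-peaked.
Cluster 5: ranking walks positions 4-3-5-1-2; Kiln is ranked above Harvest even though Harvest lies between Kiln and the peak Fika on the axis — preferences dip and rise again. Not single-peaked.
Cluster 6: ranking walks positions 3-4-1-5-2; Kiln is ranked above Harvest even though Harvest lies between Kiln and the peak Ember on the axis — preferences dip and rise again. Not single-peaked.
Cluster 7: ranking walks positions 3-1-5-2-4; Kiln is ranked above Harvest even though Harvest lies between Kiln and the peak Ember on the axis — preferences dip and rise again. Not single-peaked.
Cluster 1 violates single-peakedness, so the profile is not single-peaked on this axis.

no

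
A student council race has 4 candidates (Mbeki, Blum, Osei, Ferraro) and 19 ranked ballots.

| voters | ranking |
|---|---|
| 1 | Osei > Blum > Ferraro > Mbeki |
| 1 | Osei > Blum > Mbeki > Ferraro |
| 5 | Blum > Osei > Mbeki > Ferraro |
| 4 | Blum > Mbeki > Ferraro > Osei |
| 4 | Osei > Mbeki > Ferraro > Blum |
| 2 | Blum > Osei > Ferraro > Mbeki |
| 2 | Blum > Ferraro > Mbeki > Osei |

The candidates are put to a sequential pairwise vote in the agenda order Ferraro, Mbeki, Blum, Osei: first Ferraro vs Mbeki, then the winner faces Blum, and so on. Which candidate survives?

Blum

Round 1: Ferraro vs Mbeki — 5–14, Mbeki advances.
Round 2: Mbeki vs Blum — 4–15, Blum advances.
Round 3: Blum vs Osei — 13–6, Blum advances.
Blum survives the agenda.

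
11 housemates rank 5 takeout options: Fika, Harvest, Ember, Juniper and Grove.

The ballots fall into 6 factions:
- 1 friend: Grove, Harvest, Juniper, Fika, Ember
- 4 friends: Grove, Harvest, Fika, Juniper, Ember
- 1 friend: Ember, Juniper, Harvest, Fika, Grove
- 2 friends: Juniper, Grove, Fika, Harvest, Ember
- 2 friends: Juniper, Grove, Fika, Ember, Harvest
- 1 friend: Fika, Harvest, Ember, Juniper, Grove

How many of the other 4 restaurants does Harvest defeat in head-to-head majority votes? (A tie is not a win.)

Harvest against each rival (11 friends):
Harvest vs Fika: Harvest is ranked higher on 1+4+1 = 6 ballots, Fika on 5. Harvest wins 6–5.
Harvest vs Ember: Harvest wins 8–3.
Harvest vs Juniper: Harvest is ranked higher on 1+4+1 = 6 ballots, Juniper on 5. Harvest wins 6–5.
Harvest vs Grove: Harvest preferred on 1+1 = 2 ballots; Grove wins 9–2.
Harvest beats Fika, Ember, Juniper; loses to Grove — 3 pairwise wins.

3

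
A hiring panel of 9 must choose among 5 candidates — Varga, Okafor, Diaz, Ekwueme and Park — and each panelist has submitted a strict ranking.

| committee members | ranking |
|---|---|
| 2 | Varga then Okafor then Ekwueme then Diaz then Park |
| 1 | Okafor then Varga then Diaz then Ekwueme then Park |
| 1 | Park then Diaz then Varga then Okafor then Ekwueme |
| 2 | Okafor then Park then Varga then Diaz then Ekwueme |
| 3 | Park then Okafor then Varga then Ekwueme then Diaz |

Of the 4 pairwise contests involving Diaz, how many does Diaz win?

0

Diaz against each rival (9 committee members):
Diaz–Varga: Varga 8–1.
Diaz vs Okafor: 1 to 8, Okafor.
Diaz vs Ekwueme: Diaz preferred on 1+1+2 = 4 ballots; Ekwueme wins 5–4.
Diaz vs Park: 2+1 = 3 for Diaz, 6 for Park — Park by 6–3.
Diaz beats no one; loses to Varga, Okafor, Ekwueme, Park — 0 pairwise wins.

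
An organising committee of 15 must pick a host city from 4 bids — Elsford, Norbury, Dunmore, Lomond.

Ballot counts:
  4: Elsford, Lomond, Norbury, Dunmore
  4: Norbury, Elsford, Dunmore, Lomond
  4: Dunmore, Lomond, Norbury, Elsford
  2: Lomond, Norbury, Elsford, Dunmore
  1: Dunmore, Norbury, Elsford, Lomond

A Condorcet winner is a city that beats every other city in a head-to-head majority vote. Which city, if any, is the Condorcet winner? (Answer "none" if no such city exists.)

none

Head-to-head results (15 organisers):
Elsford vs Norbury: Norbury, 11–4.
Elsford vs Dunmore: Elsford is ranked higher on 4+4+2 = 10 ballots, Dunmore on 5. Elsford wins 10–5.
Elsford vs Lomond: Elsford preferred on 4+4+1 = 9 ballots; Elsford wins 9–6.
Norbury–Dunmore: Norbury 10–5.
Norbury vs Lomond: Lomond, 10–5.
Dunmore vs Lomond: Dunmore is ranked higher on 4+4+1 = 9 ballots, Lomond on 6. Dunmore wins 9–6.
No city is unbeaten: Elsford loses to Norbury; Norbury loses to Lomond; Dunmore loses to Elsford; Lomond loses to Elsford. In particular Elsford → Lomond → Norbury → Elsford is a majority cycle — no Condorcet winner exists.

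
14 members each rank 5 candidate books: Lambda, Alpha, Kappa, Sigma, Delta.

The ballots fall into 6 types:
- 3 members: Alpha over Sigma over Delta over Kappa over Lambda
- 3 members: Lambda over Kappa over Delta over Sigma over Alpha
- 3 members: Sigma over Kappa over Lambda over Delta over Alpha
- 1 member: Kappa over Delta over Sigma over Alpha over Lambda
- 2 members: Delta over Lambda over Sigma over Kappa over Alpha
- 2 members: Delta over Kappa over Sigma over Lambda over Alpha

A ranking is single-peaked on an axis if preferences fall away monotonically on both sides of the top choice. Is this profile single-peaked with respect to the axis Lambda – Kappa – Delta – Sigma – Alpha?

no

Axis positions: Lambda=1, Kappa=2, Delta=3, Sigma=4, Alpha=5.
Type 1 (peak Alpha at position 5): ranking walks positions 5-4-3-2-1, expanding outward from the peak — single-peaked.
Type 2 (peak Lambda at position 1): ranking walks positions 1-2-3-4-5, expanding outward from the peak — single-peaked.
Type 3: ranking walks positions 4-2-1-3-5; Kappa is ranked above Delta even though Delta lies between Kappa and the peak Sigma on the axis — preferences dip and rise again. Not single-peaked.
Type 4 (peak Kappa at position 2): ranking walks positions 2-3-4-5-1, expanding outward from the peak — single-peaked.
Type 5: ranking walks positions 3-1-4-2-5; Lambda is ranked above Kappa even though Kappa lies between Lambda and the peak Delta on the axis — preferences dip and rise again. Not single-peaked.
Type 6 (peak Delta at position 3): ranking walks positions 3-2-4-1-5, expanding outward from the peak — single-peaked.
Type 3 violates single-peakedness, so the profile is not single-peaked on this axis.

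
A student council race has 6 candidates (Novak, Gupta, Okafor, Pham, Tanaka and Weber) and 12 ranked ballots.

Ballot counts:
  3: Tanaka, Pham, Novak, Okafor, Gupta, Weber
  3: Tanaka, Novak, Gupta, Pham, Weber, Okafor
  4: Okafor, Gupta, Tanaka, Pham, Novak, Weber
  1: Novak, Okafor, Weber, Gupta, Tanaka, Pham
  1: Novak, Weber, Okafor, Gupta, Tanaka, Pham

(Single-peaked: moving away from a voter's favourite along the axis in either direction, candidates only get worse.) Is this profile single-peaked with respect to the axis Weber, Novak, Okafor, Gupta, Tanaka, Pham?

Axis positions: Weber=1, Novak=2, Okafor=3, Gupta=4, Tanaka=5, Pham=6.
Bloc 1: ranking walks positions 5-6-2-3-4-1; Novak is ranked above Gupta even though Gupta lies between Novak and the peak Tanaka on the axis — preferences dip and rise again. Not single-peaked.
Bloc 2: ranking walks positions 5-2-4-6-1-3; Novak is ranked above Gupta even though Gupta lies between Novak and the peak Tanaka on the axis — preferences dip and rise again. Not single-peaked.
Bloc 3 (peak Okafor at position 3): ranking walks positions 3-4-5-6-2-1, expanding outward from the peak — single-peaked.
Bloc 4 (peak Novak at position 2): ranking walks positions 2-3-1-4-5-6, expanding outward from the peak — single-peaked.
Bloc 5 (peak Novak at position 2): ranking walks positions 2-1-3-4-5-6, expanding outward from the peak — single-peaked.
Bloc 1 violates single-peakedness, so the profile is not single-peaked on this axis.

no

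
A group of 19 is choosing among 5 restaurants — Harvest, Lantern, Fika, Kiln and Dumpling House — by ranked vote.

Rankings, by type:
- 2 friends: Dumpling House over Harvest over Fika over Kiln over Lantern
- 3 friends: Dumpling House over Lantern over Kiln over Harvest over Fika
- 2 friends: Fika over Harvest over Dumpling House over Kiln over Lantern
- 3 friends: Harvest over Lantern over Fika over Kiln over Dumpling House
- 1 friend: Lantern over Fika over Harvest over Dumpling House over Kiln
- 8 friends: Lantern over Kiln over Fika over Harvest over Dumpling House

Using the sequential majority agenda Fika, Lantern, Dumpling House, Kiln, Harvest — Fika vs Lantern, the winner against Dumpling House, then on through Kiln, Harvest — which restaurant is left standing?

Lantern

Round 1: Fika vs Lantern — 4–15, Lantern advances.
Round 2: Lantern vs Dumpling House — 12–7, Lantern advances.
Round 3: Lantern vs Kiln — 15–4, Lantern advances.
Round 4: Lantern vs Harvest — 12–7, Lantern advances.
The agenda winner is Lantern.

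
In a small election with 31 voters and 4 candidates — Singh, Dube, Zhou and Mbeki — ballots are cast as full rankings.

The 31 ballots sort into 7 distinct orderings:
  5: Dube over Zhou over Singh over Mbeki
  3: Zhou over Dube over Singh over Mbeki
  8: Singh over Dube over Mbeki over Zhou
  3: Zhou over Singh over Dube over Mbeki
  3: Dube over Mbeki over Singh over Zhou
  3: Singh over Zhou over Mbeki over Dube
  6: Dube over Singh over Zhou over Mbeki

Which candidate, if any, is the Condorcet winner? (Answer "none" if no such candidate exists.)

Head-to-head results (31 voters):
Singh–Dube: Dube 17–14.
Singh vs Zhou: Singh wins 20–11.
Singh vs Mbeki: Singh, 28–3.
Dube vs Zhou: Dube, 22–9.
Dube vs Mbeki: Dube, 28–3.
Zhou vs Mbeki: Zhou, 20–11.
Only Dube has no losses; Dube is the Condorcet winner.

Dube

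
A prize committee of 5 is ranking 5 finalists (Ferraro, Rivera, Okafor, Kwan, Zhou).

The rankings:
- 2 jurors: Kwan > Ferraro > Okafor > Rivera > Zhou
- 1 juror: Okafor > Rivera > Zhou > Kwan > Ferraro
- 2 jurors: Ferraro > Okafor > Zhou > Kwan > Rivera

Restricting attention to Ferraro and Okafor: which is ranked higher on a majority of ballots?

Ferraro

Ballots ranking Ferraro above Okafor: 2 + 2 = 4.
Ballots ranking Okafor above Ferraro: 5 − 4 = 1.
Ferraro wins the head-to-head 4–1.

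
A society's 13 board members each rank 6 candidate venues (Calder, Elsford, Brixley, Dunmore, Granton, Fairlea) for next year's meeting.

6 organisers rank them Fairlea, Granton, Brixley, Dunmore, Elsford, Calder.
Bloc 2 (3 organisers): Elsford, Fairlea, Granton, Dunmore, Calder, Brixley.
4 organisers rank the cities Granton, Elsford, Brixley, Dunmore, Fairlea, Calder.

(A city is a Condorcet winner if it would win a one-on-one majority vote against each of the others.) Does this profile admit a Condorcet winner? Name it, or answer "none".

none

Head-to-head results (13 organisers):
Calder–Elsford: Elsford 13–0.
Calder vs Brixley: Calder preferred on 3 ballots; Brixley wins 10–3.
Calder vs Dunmore: Dunmore, 13–0.
Calder vs Granton: Granton, 13–0.
Calder vs Fairlea: Fairlea, 13–0.
Elsford–Brixley: Elsford 7–6.
Elsford–Dunmore: Elsford 7–6.
Elsford vs Granton: Granton wins 10–3.
Elsford vs Fairlea: Elsford preferred on 3+4 = 7 ballots; Elsford wins 7–6.
Brixley vs Dunmore: Brixley is ranked higher on 6+4 = 10 ballots, Dunmore on 3. Brixley wins 10–3.
Brixley vs Granton: 0 to 13, Granton.
Brixley vs Fairlea: 4 to 9, Fairlea.
Dunmore vs Granton: 0 to 13, Granton.
Dunmore–Fairlea: Fairlea 9–4.
Granton vs Fairlea: 4 to 9, Fairlea.
Every city loses at least once (Calder loses to Elsford; Elsford loses to Granton; Brixley loses to Elsford; Dunmore loses to Elsford; Granton loses to Fairlea; Fairlea loses to Elsford). The majority relation contains the cycle Elsford → Fairlea → Granton → Elsford, so there is no Condorcet winner.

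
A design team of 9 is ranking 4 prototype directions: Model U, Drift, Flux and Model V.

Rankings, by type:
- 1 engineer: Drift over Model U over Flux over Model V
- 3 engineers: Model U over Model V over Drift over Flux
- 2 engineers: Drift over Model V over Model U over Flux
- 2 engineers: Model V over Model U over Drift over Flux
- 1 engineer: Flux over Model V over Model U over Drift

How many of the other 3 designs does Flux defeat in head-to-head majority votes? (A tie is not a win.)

Flux against each rival (9 engineers):
Flux vs Model U: Flux preferred on 1 ballot; Model U wins 8–1.
Flux vs Drift: Flux preferred on 1 ballot; Drift wins 8–1.
Flux vs Model V: Model V wins 7–2.
Flux beats no one; loses to Model U, Drift, Model V — 0 pairwise wins.

0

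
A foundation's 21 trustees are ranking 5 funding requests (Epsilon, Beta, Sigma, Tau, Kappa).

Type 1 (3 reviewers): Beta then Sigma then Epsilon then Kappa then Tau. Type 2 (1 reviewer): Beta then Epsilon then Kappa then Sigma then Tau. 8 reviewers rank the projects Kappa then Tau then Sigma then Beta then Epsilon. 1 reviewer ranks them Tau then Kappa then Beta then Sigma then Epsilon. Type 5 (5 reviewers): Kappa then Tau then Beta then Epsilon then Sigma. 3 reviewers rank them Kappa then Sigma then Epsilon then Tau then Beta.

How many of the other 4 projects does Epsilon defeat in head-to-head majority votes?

0

Epsilon against each rival (21 reviewers):
Epsilon vs Beta: Epsilon is ranked higher on 3 ballots, Beta on 18. Beta wins 18–3.
Epsilon vs Sigma: Epsilon is ranked higher on 1+5 = 6 ballots, Sigma on 15. Sigma wins 15–6.
Epsilon vs Tau: 3+1+3 = 7 for Epsilon, 14 for Tau — Tau by 14–7.
Epsilon vs Kappa: Kappa, 17–4.
Epsilon beats no one; loses to Beta, Sigma, Tau, Kappa — 0 pairwise wins.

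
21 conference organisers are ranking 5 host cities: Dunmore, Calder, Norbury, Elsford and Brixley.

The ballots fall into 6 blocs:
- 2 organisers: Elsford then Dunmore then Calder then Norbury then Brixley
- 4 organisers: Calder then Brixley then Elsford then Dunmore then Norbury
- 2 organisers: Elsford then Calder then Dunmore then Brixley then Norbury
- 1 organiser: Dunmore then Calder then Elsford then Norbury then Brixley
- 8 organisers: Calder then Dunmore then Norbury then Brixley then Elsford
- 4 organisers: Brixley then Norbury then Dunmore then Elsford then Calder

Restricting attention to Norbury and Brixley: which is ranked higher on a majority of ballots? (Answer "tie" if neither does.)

Ballots ranking Norbury above Brixley: 2 + 1 + 8 = 11.
Ballots ranking Brixley above Norbury: 21 − 11 = 10.
Norbury wins the head-to-head 11–10.

Norbury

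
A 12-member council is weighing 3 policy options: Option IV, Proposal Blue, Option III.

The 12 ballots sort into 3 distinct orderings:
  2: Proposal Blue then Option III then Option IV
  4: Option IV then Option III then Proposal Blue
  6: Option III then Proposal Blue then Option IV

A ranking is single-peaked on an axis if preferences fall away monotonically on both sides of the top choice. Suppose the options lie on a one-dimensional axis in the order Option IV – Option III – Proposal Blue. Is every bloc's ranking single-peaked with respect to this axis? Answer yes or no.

Axis positions: Option IV=1, Option III=2, Proposal Blue=3.
Bloc 1 (peak Proposal Blue at position 3): ranking walks positions 3-2-1, expanding outward from the peak — single-peaked.
Bloc 2 (peak Option IV at position 1): ranking walks positions 1-2-3, expanding outward from the peak — single-peaked.
Bloc 3 (peak Option III at position 2): ranking walks positions 2-3-1, expanding outward from the peak — single-peaked.
Every ranking is single-peaked on this axis.

yes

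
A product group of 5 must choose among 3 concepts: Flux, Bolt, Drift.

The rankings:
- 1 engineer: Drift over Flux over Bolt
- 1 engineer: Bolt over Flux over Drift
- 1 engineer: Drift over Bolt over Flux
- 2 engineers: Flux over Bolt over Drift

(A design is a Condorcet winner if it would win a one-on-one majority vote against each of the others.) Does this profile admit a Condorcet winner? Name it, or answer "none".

Pairwise majorities:
Flux vs Bolt: 1+2 = 3 for Flux, 2 for Bolt — Flux by 3–2.
Flux vs Drift: Flux, 3–2.
Bolt vs Drift: Bolt is ranked higher on 1+2 = 3 ballots, Drift on 2. Bolt wins 3–2.
Flux defeats every rival head-to-head and is the Condorcet winner.

Flux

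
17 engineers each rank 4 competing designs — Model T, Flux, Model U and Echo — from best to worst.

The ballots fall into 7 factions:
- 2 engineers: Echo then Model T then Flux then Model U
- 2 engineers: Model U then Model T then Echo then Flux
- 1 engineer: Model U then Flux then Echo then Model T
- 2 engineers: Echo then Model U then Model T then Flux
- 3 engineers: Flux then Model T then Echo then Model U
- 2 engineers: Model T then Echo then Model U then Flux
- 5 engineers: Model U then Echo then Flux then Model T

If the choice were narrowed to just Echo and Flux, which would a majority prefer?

Ballots ranking Echo above Flux: 2 + 2 + 2 + 2 + 5 = 13.
Ballots ranking Flux above Echo: 17 − 13 = 4.
Echo wins the head-to-head 13–4.

Echo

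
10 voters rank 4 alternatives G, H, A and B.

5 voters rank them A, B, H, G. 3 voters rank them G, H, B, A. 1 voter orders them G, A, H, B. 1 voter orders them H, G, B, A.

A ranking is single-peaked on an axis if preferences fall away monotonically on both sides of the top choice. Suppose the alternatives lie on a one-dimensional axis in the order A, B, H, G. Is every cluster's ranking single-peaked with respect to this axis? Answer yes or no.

no

Axis positions: A=1, B=2, H=3, G=4.
Cluster 1 (peak A at position 1): ranking walks positions 1-2-3-4, expanding outward from the peak — single-peaked.
Cluster 2 (peak G at position 4): ranking walks positions 4-3-2-1, expanding outward from the peak — single-peaked.
Cluster 3: ranking walks positions 4-1-3-2; A is ranked above H even though H lies between A and the peak G on the axis — preferences dip and rise again. Not single-peaked.
Cluster 4 (peak H at position 3): ranking walks positions 3-4-2-1, expanding outward from the peak — single-peaked.
Cluster 3 violates single-peakedness, so the profile is not single-peaked on this axis.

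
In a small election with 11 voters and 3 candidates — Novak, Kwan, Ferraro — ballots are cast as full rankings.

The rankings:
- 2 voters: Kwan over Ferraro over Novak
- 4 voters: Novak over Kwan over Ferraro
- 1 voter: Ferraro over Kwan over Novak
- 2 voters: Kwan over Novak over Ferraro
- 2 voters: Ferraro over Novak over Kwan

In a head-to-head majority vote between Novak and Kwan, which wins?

Novak

Ballots ranking Novak above Kwan: 4 + 2 = 6.
Ballots ranking Kwan above Novak: 11 − 6 = 5.
Novak wins the head-to-head 6–5.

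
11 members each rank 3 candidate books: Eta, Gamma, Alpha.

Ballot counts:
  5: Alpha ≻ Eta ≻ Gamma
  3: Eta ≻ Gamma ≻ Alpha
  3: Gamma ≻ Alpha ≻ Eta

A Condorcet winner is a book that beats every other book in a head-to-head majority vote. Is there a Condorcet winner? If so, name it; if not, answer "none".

Head-to-head results (11 members):
Eta–Gamma: Eta 8–3.
Eta vs Alpha: Alpha wins 8–3.
Gamma vs Alpha: Gamma, 6–5.
Every book loses at least once (Eta loses to Alpha; Gamma loses to Eta; Alpha loses to Gamma). The majority relation contains the cycle Eta > Gamma > Alpha > Eta, so there is no Condorcet winner.

none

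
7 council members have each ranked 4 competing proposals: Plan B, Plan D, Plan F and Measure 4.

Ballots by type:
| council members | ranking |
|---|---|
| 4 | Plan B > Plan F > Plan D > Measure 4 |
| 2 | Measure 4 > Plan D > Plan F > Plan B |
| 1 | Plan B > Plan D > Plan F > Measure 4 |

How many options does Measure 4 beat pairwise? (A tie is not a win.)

Measure 4 against each rival (7 council members):
Measure 4 vs Plan B: 2 to 5, Plan B.
Measure 4 vs Plan D: 2 for Measure 4, 5 for Plan D — Plan D by 5–2.
Measure 4 vs Plan F: 2 to 5, Plan F.
Measure 4 beats no one; loses to Plan B, Plan D, Plan F — 0 pairwise wins.

0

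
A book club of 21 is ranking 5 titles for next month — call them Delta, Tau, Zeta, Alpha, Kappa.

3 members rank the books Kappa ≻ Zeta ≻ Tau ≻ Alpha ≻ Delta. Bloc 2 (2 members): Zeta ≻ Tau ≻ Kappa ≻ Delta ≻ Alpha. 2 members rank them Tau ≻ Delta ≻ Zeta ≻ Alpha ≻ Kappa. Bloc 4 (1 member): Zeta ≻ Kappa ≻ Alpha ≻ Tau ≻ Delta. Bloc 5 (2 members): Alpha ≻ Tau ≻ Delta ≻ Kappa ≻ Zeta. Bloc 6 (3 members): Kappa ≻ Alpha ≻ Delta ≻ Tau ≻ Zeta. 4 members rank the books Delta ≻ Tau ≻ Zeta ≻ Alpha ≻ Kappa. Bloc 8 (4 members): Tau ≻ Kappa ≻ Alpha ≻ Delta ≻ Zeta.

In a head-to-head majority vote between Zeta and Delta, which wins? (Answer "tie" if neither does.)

Delta

Ballots ranking Zeta above Delta: 3 + 2 + 1 = 6.
Ballots ranking Delta above Zeta: 21 − 6 = 15.
Delta wins the head-to-head 15–6.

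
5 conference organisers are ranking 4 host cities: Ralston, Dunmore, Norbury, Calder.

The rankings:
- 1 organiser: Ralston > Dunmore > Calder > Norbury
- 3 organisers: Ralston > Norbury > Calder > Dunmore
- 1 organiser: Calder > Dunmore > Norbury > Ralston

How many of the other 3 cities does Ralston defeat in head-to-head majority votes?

Ralston against each rival (5 organisers):
Ralston–Dunmore: Ralston 4–1.
Ralston–Norbury: Ralston 4–1.
Ralston vs Calder: Ralston wins 4–1.
Ralston beats Dunmore, Norbury, Calder — 3 pairwise wins.

3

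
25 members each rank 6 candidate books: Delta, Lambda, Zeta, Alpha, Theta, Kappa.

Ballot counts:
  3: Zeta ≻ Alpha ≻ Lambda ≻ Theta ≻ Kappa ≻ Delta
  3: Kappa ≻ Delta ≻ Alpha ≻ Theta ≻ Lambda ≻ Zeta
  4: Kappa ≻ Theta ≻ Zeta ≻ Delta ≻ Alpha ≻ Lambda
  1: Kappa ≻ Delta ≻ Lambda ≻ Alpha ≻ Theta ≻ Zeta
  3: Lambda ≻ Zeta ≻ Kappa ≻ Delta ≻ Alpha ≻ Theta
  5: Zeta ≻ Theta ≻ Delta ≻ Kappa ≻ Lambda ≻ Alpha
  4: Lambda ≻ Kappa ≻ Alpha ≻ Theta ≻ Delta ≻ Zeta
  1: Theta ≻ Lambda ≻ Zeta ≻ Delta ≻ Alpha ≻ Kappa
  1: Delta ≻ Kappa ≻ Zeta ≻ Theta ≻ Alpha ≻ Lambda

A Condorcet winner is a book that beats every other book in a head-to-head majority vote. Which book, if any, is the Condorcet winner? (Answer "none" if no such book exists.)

Check each pair by majority over 25 ballots:
Delta vs Lambda: Delta wins 14–11.
Delta vs Zeta: Zeta, 16–9.
Delta vs Alpha: Delta wins 18–7.
Delta vs Theta: Theta wins 17–8.
Delta vs Kappa: Kappa, 18–7.
Lambda vs Zeta: Zeta wins 13–12.
Lambda vs Alpha: Lambda, 14–11.
Lambda vs Theta: Theta, 14–11.
Lambda vs Kappa: Kappa, 14–11.
Zeta vs Alpha: Zeta wins 17–8.
Zeta vs Theta: Theta wins 13–12.
Zeta–Kappa: Kappa 13–12.
Alpha vs Theta: Alpha wins 14–11.
Alpha vs Kappa: Kappa, 21–4.
Theta vs Kappa: Kappa, 16–9.
Kappa beats each of Delta, Lambda, Zeta, Alpha, Theta — Kappa is the Condorcet winner.

Kappa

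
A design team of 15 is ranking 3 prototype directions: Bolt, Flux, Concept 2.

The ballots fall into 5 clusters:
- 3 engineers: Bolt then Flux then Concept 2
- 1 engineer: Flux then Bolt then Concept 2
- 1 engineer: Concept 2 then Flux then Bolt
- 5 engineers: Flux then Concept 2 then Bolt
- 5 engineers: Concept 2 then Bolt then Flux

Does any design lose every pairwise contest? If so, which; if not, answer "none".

none

Pairwise majorities:
Bolt vs Flux: Bolt, 8–7.
Bolt–Concept 2: Concept 2 11–4.
Flux vs Concept 2: Flux, 9–6.
Each design has at least one pairwise win (Bolt beats Flux; Flux beats Concept 2; Concept 2 beats Bolt) — no Condorcet loser.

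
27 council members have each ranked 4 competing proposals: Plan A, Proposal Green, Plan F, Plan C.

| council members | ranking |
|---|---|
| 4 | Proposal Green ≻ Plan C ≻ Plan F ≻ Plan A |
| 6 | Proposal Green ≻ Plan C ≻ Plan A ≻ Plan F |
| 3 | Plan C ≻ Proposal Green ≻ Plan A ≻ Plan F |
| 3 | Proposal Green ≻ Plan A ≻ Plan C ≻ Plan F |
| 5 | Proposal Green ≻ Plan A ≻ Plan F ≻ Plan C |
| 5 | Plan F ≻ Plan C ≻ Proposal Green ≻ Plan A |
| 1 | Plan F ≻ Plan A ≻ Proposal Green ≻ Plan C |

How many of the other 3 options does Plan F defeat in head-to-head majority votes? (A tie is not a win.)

0

Plan F against each rival (27 council members):
Plan F vs Plan A: Plan F is ranked higher on 4+5+1 = 10 ballots, Plan A on 17. Plan A wins 17–10.
Plan F vs Proposal Green: Proposal Green wins 21–6.
Plan F vs Plan C: Plan C, 16–11.
Plan F beats no one; loses to Plan A, Proposal Green, Plan C — 0 pairwise wins.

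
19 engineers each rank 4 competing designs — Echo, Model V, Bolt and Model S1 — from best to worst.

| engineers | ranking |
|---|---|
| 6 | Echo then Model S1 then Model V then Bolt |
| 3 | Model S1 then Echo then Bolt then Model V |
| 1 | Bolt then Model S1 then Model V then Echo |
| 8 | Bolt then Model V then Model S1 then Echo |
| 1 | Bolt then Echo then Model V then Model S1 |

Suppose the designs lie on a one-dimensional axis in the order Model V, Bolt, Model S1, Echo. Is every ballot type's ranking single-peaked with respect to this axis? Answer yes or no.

Axis positions: Model V=1, Bolt=2, Model S1=3, Echo=4.
Ballot type 1: ranking walks positions 4-3-1-2; Model V is ranked above Bolt even though Bolt lies between Model V and the peak Echo on the axis — preferences dip and rise again. Not single-peaked.
Ballot type 2 (peak Model S1 at position 3): ranking walks positions 3-4-2-1, expanding outward from the peak — single-peaked.
Ballot type 3 (peak Bolt at position 2): ranking walks positions 2-3-1-4, expanding outward from the peak — single-peaked.
Ballot type 4 (peak Bolt at position 2): ranking walks positions 2-1-3-4, expanding outward from the peak — single-peaked.
Ballot type 5: ranking walks positions 2-4-1-3; Echo is ranked above Model S1 even though Model S1 lies between Echo and the peak Bolt on the axis — preferences dip and rise again. Not single-peaked.
Ballot type 1 violates single-peakedness, so the profile is not single-peaked on this axis.

no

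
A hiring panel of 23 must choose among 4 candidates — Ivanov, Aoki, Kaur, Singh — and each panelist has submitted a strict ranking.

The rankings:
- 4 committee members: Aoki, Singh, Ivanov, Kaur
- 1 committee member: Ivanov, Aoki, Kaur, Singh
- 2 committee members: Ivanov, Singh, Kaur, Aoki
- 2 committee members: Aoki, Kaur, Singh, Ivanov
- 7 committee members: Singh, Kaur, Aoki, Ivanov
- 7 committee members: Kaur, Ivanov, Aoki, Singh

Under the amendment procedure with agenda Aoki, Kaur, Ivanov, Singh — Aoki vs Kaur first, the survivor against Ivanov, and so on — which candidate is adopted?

Singh

Round 1: Aoki vs Kaur — 7–16, Kaur advances.
Round 2: Kaur vs Ivanov — 16–7, Kaur advances.
Round 3: Kaur vs Singh — 10–13, Singh advances.
Singh survives the agenda.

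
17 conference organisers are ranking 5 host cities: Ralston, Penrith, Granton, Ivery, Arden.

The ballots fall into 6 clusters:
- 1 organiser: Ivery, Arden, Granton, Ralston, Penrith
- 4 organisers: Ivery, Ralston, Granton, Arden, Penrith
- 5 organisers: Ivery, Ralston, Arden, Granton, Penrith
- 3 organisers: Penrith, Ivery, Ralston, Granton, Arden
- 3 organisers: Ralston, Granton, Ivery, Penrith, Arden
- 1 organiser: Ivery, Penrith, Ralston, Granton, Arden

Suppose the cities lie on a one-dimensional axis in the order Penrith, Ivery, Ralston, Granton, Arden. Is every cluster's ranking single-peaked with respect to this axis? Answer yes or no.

Axis positions: Penrith=1, Ivery=2, Ralston=3, Granton=4, Arden=5.
Cluster 1: ranking walks positions 2-5-4-3-1; Arden is ranked above Ralston even though Ralston lies between Arden and the peak Ivery on the axis — preferences dip and rise again. Not single-peaked.
Cluster 2 (peak Ivery at position 2): ranking walks positions 2-3-4-5-1, expanding outward from the peak — single-peaked.
Cluster 3: ranking walks positions 2-3-5-4-1; Arden is ranked above Granton even though Granton lies between Arden and the peak Ivery on the axis — preferences dip and rise again. Not single-peaked.
Cluster 4 (peak Penrith at position 1): ranking walks positions 1-2-3-4-5, expanding outward from the peak — single-peaked.
Cluster 5 (peak Ralston at position 3): ranking walks positions 3-4-2-1-5, expanding outward from the peak — single-peaked.
Cluster 6 (peak Ivery at position 2): ranking walks positions 2-1-3-4-5, expanding outward from the peak — single-peaked.
Cluster 1 violates single-peakedness, so the profile is not single-peaked on this axis.

no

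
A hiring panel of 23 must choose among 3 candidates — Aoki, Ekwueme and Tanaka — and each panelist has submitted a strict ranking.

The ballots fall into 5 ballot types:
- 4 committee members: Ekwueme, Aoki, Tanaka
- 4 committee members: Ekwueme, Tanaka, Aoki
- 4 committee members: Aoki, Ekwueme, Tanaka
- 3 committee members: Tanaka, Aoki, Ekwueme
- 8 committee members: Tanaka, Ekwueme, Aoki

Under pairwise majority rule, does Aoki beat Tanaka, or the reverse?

Tanaka

Ballots ranking Aoki above Tanaka: 4 + 4 = 8.
Ballots ranking Tanaka above Aoki: 23 − 8 = 15.
Tanaka wins the head-to-head 15–8.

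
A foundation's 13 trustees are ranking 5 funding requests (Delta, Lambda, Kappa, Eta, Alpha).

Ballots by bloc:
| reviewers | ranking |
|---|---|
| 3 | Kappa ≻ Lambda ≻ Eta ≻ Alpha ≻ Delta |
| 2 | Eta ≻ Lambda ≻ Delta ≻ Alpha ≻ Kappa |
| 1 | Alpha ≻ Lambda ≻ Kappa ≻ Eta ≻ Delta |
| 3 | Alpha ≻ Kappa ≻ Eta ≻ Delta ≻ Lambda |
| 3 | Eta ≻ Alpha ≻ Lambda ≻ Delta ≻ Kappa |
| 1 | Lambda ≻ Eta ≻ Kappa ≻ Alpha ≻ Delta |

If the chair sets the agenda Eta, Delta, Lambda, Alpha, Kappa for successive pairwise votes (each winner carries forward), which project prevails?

Round 1: Eta vs Delta — 13–0, Eta advances.
Round 2: Eta vs Lambda — 8–5, Eta advances.
Round 3: Eta vs Alpha — 9–4, Eta advances.
Round 4: Eta vs Kappa — 6–7, Kappa advances.
Kappa survives the agenda.

Kappa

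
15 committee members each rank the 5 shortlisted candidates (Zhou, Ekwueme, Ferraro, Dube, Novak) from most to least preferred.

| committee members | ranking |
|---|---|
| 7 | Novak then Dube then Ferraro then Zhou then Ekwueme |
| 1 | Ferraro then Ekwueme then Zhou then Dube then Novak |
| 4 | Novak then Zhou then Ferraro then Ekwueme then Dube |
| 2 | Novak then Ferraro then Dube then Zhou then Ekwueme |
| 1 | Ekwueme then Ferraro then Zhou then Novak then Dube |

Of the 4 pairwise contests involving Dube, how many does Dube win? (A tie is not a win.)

Dube against each rival (15 committee members):
Dube vs Zhou: Dube wins 9–6.
Dube vs Ekwueme: Dube wins 9–6.
Dube vs Ferraro: Dube is ranked higher on 7 ballots, Ferraro on 8. Ferraro wins 8–7.
Dube vs Novak: Novak, 14–1.
Dube beats Zhou, Ekwueme; loses to Ferraro, Novak — 2 pairwise wins.

2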